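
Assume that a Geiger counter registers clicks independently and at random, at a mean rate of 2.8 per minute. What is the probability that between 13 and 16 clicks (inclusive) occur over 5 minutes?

Over the interval, μ = 2.8 × 5 = 14 (5 minutes).
P(13 ≤ N ≤ 16) = Σ_{j=13}^{16} e^(−14) · 14^j/j! ≈ 0.3975.

0.3975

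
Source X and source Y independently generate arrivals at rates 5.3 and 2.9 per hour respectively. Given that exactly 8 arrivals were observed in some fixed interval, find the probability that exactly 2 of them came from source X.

Given the total, each event is independently from source X with probability p = λ_X/(λ_X+λ_Y) = 5.3/8.2 ≈ 0.6463.
So K ~ Binomial(8, 5.3/8.2): P(K = 2) = C(8,2) · (5.3/8.2)^2 · (2.9/8.2)^6 ≈ 0.0229.

0.0229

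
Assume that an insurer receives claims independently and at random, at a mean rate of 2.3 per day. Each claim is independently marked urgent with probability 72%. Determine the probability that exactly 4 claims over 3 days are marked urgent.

0.1766

Thinning: the claims that are marked urgent themselves form a Poisson process with rate 0.72 × 2.3 = 1.656 per day.
Over the interval, μ = 1.656 × 3 = 4.968 (3 days).
P(N = 4) = e^(−4.968) · 4.968^4/4! ≈ 0.1766.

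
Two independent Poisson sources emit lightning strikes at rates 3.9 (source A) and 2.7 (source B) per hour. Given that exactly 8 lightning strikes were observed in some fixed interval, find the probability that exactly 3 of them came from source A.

Given the total, each event is independently from source A with probability p = λ_A/(λ_A+λ_B) = 3.9/6.6 ≈ 0.5909.
So K ~ Binomial(8, 3.9/6.6): P(K = 3) = C(8,3) · (3.9/6.6)^3 · (2.7/6.6)^5 ≈ 0.1324.

0.1324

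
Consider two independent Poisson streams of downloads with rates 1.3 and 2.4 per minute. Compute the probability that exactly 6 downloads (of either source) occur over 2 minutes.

0.1394

Independent Poisson processes superpose: combined rate λ = 1.3 + 2.4 = 3.7 per minute.
Over the interval, μ = 3.7 × 2 = 7.4 (2 minutes).
P(N = 6) = e^(−7.4) · 7.4^6/6! ≈ 0.1394.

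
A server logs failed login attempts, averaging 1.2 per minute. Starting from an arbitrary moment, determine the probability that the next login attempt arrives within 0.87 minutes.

Inter-arrival times are exponential with rate λ = 1.2 per minute.
P(T ≤ 0.87) = 1 − e^(−λt) = 1 − e^(−1.2 × 0.87) = 1 − e^(−1.044) ≈ 0.6480.

0.6480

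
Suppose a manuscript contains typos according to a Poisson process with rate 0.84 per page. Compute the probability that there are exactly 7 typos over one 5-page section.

0.0686

Over the interval, μ = 0.84 × 5 = 4.2 (a 5-page section = 5 pages).
P(N = 7) = e^(−μ) μ^7/7! = e^(−4.2) · 4.2^7/5040 ≈ 0.0686.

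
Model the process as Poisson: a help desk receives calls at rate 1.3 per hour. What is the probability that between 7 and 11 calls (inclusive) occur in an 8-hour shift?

Over the interval, μ = 1.3 × 8 = 10.4 (an 8-hour shift = 8 hours).
P(7 ≤ N ≤ 11) = Σ_{j=7}^{11} e^(−10.4) · 10.4^j/j! ≈ 0.5436.

0.5436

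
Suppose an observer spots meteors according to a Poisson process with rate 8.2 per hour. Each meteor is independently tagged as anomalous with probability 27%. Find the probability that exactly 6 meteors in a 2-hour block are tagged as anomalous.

0.1250

Thinning: the meteors that are tagged as anomalous themselves form a Poisson process with rate 0.27 × 8.2 = 2.214 per hour.
Over the interval, μ = 2.214 × 2 = 4.428 (a 2-hour block = 2 hours).
P(N = 6) = e^(−4.428) · 4.428^6/6! ≈ 0.1250.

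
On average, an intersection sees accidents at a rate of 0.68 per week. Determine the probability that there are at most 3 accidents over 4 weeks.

0.7097

Over the interval, μ = 0.68 × 4 = 2.72 (4 weeks).
P(N ≤ 3) = Σ_{j=0}^{3} e^(−μ) μ^j/j! ≈ 0.7097.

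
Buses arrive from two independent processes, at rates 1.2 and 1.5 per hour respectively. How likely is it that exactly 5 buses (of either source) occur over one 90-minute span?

0.1582

Independent Poisson processes superpose: combined rate λ = 1.2 + 1.5 = 2.7 per hour.
Over the interval, μ = 2.7 × 1.5 = 4.05 (a 90-minute span = 1.5 hours).
P(N = 5) = e^(−4.05) · 4.05^5/5! ≈ 0.1582.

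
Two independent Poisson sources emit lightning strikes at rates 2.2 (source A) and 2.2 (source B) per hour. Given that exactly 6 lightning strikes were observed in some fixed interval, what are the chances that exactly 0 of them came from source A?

Given the total, each event is independently from source A with probability p = λ_A/(λ_A+λ_B) = 2.2/4.4 = 0.5000.
So K ~ Binomial(6, 2.2/4.4): P(K = 0) = C(6,0) · (2.2/4.4)^0 · (2.2/4.4)^6 ≈ 0.0156.

0.0156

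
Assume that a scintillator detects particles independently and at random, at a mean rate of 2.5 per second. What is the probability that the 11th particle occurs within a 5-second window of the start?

Over the interval, μ = 2.5 × 5 = 12.5 (a 5-second window = 5 seconds).
The 11th arrival falls in the interval iff at least 11 events occur there: P(S_11 ≤ t) = P(N ≥ 11) = 1 − P(N ≤ 10) ≈ 0.7029.

0.7029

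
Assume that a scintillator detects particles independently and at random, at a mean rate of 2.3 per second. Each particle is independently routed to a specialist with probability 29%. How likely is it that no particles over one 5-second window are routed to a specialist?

Thinning: the particles that are routed to a specialist themselves form a Poisson process with rate 0.29 × 2.3 = 0.667 per second.
Over the interval, μ = 0.667 × 5 = 3.335 (a 5-second window = 5 seconds).
P(N = 0) = e^(−3.335) · 3.335^0/0! ≈ 0.0356.

0.0356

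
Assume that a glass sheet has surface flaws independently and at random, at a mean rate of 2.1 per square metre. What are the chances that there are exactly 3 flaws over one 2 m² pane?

Over the interval, μ = 2.1 × 2 = 4.2 (a 2 m² pane = 2 square metres).
P(N = 3) = e^(−μ) μ^3/3! = e^(−4.2) · 4.2^3/6 ≈ 0.1852.

0.1852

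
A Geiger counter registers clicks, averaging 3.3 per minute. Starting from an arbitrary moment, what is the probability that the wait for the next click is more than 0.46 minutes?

The wait for the next event is exponential with rate λ = 3.3 per minute.
P(T > 0.46) = e^(−λt) = e^(−3.3 × 0.46) = e^(−1.518) ≈ 0.2191.

0.2191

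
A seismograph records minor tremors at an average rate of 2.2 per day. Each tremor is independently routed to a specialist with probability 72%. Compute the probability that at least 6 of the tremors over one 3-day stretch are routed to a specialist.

0.3406

Thinning: the tremors that are routed to a specialist themselves form a Poisson process with rate 0.72 × 2.2 = 1.584 per day.
Over the interval, μ = 1.584 × 3 = 4.752 (a 3-day stretch = 3 days).
P(N ≥ 6) = 1 − P(N ≤ 5) ≈ 0.3406.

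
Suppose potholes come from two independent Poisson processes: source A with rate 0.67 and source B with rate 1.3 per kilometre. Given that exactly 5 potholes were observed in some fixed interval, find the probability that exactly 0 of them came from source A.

0.1251

Given the total, each event is independently from source A with probability p = λ_A/(λ_A+λ_B) = 0.67/1.97 ≈ 0.3401.
So K ~ Binomial(5, 0.67/1.97): P(K = 0) = C(5,0) · (0.67/1.97)^0 · (1.3/1.97)^5 ≈ 0.1251.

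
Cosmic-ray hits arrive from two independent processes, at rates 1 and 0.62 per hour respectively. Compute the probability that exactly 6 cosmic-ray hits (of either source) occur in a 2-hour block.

0.0629

Independent Poisson processes superpose: combined rate λ = 1 + 0.62 = 1.62 per hour.
Over the interval, μ = 1.62 × 2 = 3.24 (a 2-hour block = 2 hours).
P(N = 6) = e^(−3.24) · 3.24^6/6! ≈ 0.0629.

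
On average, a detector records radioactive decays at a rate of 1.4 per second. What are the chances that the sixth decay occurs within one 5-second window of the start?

Over the interval, μ = 1.4 × 5 = 7 (a 5-second window = 5 seconds).
The sixth arrival falls in the interval iff at least 6 events occur there: P(S_6 ≤ t) = P(N ≥ 6) = 1 − P(N ≤ 5) ≈ 0.6993.

0.6993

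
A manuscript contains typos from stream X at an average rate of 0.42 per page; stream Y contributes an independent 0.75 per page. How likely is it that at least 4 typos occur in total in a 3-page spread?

0.4655

Independent Poisson processes superpose: combined rate λ = 0.42 + 0.75 = 1.17 per page.
Over the interval, μ = 1.17 × 3 = 3.51 (a 3-page spread = 3 pages).
P(N ≥ 4) = 1 − P(N ≤ 3) ≈ 0.4655.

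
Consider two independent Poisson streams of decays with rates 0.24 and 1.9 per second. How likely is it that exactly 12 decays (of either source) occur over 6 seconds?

0.1112

Independent Poisson processes superpose: combined rate λ = 0.24 + 1.9 = 2.14 per second.
Over the interval, μ = 2.14 × 6 = 12.84 (6 seconds).
P(N = 12) = e^(−12.84) · 12.84^12/12! ≈ 0.1112.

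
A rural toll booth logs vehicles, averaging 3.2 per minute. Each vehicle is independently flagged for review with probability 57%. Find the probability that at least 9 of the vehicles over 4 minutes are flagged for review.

0.3102

Thinning: the vehicles that are flagged for review themselves form a Poisson process with rate 0.57 × 3.2 = 1.824 per minute.
Over the interval, μ = 1.824 × 4 = 7.296 (4 minutes).
P(N ≥ 9) = 1 − P(N ≤ 8) ≈ 0.3102.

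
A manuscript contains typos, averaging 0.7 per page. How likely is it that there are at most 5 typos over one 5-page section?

Over the interval, μ = 0.7 × 5 = 3.5 (a 5-page section = 5 pages).
P(N ≤ 5) = Σ_{j=0}^{5} e^(−μ) μ^j/j! ≈ 0.8576.

0.8576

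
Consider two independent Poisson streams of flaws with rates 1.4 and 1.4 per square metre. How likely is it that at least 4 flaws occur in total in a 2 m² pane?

Independent Poisson processes superpose: combined rate λ = 1.4 + 1.4 = 2.8 per square metre.
Over the interval, μ = 2.8 × 2 = 5.6 (a 2 m² pane = 2 square metres).
P(N ≥ 4) = 1 − P(N ≤ 3) ≈ 0.8094.

0.8094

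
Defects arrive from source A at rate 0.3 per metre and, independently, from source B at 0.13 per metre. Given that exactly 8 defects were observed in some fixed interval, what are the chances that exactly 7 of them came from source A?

Given the total, each event is independently from source A with probability p = λ_A/(λ_A+λ_B) = 0.3/0.43 ≈ 0.6977.
So K ~ Binomial(8, 0.3/0.43): P(K = 7) = C(8,7) · (0.3/0.43)^7 · (0.13/0.43)^1 ≈ 0.1946.

0.1946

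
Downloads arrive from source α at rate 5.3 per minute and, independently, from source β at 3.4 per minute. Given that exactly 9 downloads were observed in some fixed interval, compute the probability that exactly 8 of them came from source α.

0.0667

Given the total, each event is independently from source α with probability p = λ_α/(λ_α+λ_β) = 5.3/8.7 ≈ 0.6092.
So K ~ Binomial(9, 5.3/8.7): P(K = 8) = C(9,8) · (5.3/8.7)^8 · (3.4/8.7)^1 ≈ 0.0667.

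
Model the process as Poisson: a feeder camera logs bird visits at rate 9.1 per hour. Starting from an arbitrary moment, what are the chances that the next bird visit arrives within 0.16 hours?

0.7668

Inter-arrival times are exponential with rate λ = 9.1 per hour.
P(T ≤ 0.16) = 1 − e^(−λt) = 1 − e^(−9.1 × 0.16) = 1 − e^(−1.456) ≈ 0.7668.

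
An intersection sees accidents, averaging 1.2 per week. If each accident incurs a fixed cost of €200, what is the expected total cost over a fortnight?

E[N] = 1.2 × 2 = 2.4 (a fortnight = 2 weeks); E[cost] = 2.4 × €200 = €480.

€480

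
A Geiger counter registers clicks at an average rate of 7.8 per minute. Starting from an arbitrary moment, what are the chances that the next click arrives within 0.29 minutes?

Inter-arrival times are exponential with rate λ = 7.8 per minute.
P(T ≤ 0.29) = 1 − e^(−λt) = 1 − e^(−7.8 × 0.29) = 1 − e^(−2.262) ≈ 0.8959.

0.8959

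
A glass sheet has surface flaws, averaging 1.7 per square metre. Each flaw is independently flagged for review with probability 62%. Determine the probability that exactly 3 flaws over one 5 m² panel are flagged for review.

Thinning: the flaws that are flagged for review themselves form a Poisson process with rate 0.62 × 1.7 = 1.054 per square metre.
Over the interval, μ = 1.054 × 5 = 5.27 (a 5 m² panel = 5 square metres).
P(N = 3) = e^(−5.27) · 5.27^3/3! ≈ 0.1255.

0.1255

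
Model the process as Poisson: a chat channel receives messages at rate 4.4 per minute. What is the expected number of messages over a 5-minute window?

E[N] = λt = 4.4 × 5 = 22 (a 5-minute window = 5 minutes).

22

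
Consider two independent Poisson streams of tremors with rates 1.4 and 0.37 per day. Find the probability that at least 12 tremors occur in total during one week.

0.5822

Independent Poisson processes superpose: combined rate λ = 1.4 + 0.37 = 1.77 per day.
Over the interval, μ = 1.77 × 7 = 12.39 (a week = 7 days).
P(N ≥ 12) = 1 − P(N ≤ 11) ≈ 0.5822.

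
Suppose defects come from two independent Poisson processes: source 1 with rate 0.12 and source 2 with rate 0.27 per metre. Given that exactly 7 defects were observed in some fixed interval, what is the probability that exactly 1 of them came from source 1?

0.2371

Given the total, each event is independently from source 1 with probability p = λ_1/(λ_1+λ_2) = 0.12/0.39 ≈ 0.3077.
So K ~ Binomial(7, 0.12/0.39): P(K = 1) = C(7,1) · (0.12/0.39)^1 · (0.27/0.39)^6 ≈ 0.2371.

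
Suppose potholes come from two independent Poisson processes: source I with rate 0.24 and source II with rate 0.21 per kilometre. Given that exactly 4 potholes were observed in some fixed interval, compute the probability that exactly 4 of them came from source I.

0.0809

Given the total, each event is independently from source I with probability p = λ_I/(λ_I+λ_II) = 0.24/0.45 ≈ 0.5333.
So K ~ Binomial(4, 0.24/0.45): P(K = 4) = C(4,4) · (0.24/0.45)^4 · (0.21/0.45)^0 ≈ 0.0809.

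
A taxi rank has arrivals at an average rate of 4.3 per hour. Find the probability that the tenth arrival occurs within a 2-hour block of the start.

Over the interval, μ = 4.3 × 2 = 8.6 (a 2-hour block = 2 hours).
The tenth arrival falls in the interval iff at least 10 events occur there: P(S_10 ≤ t) = P(N ≥ 10) = 1 − P(N ≤ 9) ≈ 0.3600.

0.3600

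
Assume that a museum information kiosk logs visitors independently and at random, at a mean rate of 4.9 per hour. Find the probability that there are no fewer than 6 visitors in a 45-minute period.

0.1664

Over the interval, μ = 4.9 × 0.75 = 3.675 (a 45-minute period = 0.75 hours).
P(N ≥ 6) = 1 − P(N ≤ 5) = 1 − Σ_{j=0}^{5} e^(−μ) μ^j/j! ≈ 0.1664.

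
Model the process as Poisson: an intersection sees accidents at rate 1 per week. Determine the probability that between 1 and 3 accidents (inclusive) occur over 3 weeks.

Over the interval, μ = 1 × 3 = 3 (3 weeks).
P(1 ≤ N ≤ 3) = Σ_{j=1}^{3} e^(−3) · 3^j/j! ≈ 0.5974.

0.5974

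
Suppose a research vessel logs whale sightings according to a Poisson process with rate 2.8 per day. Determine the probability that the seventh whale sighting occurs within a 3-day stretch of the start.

0.7330

Over the interval, μ = 2.8 × 3 = 8.4 (a 3-day stretch = 3 days).
The seventh arrival falls in the interval iff at least 7 events occur there: P(S_7 ≤ t) = P(N ≥ 7) = 1 − P(N ≤ 6) ≈ 0.7330.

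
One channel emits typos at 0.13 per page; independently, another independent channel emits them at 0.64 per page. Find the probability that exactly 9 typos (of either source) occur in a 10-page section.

0.1187

Independent Poisson processes superpose: combined rate λ = 0.13 + 0.64 = 0.77 per page.
Over the interval, μ = 0.77 × 10 = 7.7 (a 10-page section = 10 pages).
P(N = 9) = e^(−7.7) · 7.7^9/9! ≈ 0.1187.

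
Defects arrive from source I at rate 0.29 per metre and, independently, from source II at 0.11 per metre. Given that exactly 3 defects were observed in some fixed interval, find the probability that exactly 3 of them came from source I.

0.3811

Given the total, each event is independently from source I with probability p = λ_I/(λ_I+λ_II) = 0.29/0.4 = 0.7250.
So K ~ Binomial(3, 0.29/0.4): P(K = 3) = C(3,3) · (0.29/0.4)^3 · (0.11/0.4)^0 ≈ 0.3811.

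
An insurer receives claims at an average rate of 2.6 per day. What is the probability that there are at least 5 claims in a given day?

With mean μ = 2.6 per day,
P(N ≥ 5) = 1 − P(N ≤ 4) = 1 − Σ_{j=0}^{4} e^(−μ) μ^j/j! ≈ 0.1226.

0.1226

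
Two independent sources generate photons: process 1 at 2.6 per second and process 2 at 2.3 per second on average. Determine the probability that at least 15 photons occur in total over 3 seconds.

0.5033

Independent Poisson processes superpose: combined rate λ = 2.6 + 2.3 = 4.9 per second.
Over the interval, μ = 4.9 × 3 = 14.7 (3 seconds).
P(N ≥ 15) = 1 − P(N ≤ 14) ≈ 0.5033.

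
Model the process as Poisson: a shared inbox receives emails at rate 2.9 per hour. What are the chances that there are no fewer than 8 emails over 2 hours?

0.2290

Over the interval, μ = 2.9 × 2 = 5.8 (2 hours).
P(N ≥ 8) = 1 − P(N ≤ 7) = 1 − Σ_{j=0}^{7} e^(−μ) μ^j/j! ≈ 0.2290.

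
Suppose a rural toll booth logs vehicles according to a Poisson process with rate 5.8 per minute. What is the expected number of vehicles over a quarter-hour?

E[N] = λt = 5.8 × 15 = 87 (a quarter-hour = 15 minutes).

87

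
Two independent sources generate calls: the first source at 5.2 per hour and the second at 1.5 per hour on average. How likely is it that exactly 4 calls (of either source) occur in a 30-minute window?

0.1841

Independent Poisson processes superpose: combined rate λ = 5.2 + 1.5 = 6.7 per hour.
Over the interval, μ = 6.7 × 0.5 = 3.35 (a 30-minute window = 0.5 hours).
P(N = 4) = e^(−3.35) · 3.35^4/4! ≈ 0.1841.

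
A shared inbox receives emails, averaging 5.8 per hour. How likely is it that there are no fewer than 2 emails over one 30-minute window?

Over the interval, μ = 5.8 × 0.5 = 2.9 (a 30-minute window = 0.5 hours).
P(N ≥ 2) = 1 − P(N ≤ 1) = 1 − Σ_{j=0}^{1} e^(−μ) μ^j/j! ≈ 0.7854.

0.7854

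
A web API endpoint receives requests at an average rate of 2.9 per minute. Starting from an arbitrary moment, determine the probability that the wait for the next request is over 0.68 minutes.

The wait for the next event is exponential with rate λ = 2.9 per minute.
P(T > 0.68) = e^(−λt) = e^(−2.9 × 0.68) = e^(−1.972) ≈ 0.1392.

0.1392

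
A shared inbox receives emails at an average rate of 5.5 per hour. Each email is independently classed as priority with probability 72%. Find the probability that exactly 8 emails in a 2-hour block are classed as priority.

0.1395

Thinning: the emails that are classed as priority themselves form a Poisson process with rate 0.72 × 5.5 = 3.96 per hour.
Over the interval, μ = 3.96 × 2 = 7.92 (a 2-hour block = 2 hours).
P(N = 8) = e^(−7.92) · 7.92^8/8! ≈ 0.1395.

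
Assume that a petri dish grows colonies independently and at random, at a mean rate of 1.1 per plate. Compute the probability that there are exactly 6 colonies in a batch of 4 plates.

Over the interval, μ = 1.1 × 4 = 4.4 (a batch of 4 plates = 4 plates).
P(N = 6) = e^(−μ) μ^6/6! = e^(−4.4) · 4.4^6/720 ≈ 0.1237.

0.1237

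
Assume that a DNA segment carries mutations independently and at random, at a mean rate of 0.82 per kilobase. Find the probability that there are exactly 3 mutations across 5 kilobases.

Over the interval, μ = 0.82 × 5 = 4.1 (5 kilobases).
P(N = 3) = e^(−μ) μ^3/3! = e^(−4.1) · 4.1^3/6 ≈ 0.1904.

0.1904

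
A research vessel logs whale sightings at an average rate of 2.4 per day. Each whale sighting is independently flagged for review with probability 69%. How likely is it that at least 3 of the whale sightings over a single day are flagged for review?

0.2312

Thinning: the whale sightings that are flagged for review themselves form a Poisson process with rate 0.69 × 2.4 = 1.656 per day.
So μ = 1.656.
P(N ≥ 3) = 1 − P(N ≤ 2) ≈ 0.2312.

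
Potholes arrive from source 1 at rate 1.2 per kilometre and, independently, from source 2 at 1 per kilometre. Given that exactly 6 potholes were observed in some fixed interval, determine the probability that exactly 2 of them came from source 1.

Given the total, each event is independently from source 1 with probability p = λ_1/(λ_1+λ_2) = 1.2/2.2 ≈ 0.5455.
So K ~ Binomial(6, 1.2/2.2): P(K = 2) = C(6,2) · (1.2/2.2)^2 · (1/2.2)^4 ≈ 0.1905.

0.1905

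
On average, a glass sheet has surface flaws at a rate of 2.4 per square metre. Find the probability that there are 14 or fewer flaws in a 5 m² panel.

0.7720

Over the interval, μ = 2.4 × 5 = 12 (a 5 m² panel = 5 square metres).
P(N ≤ 14) = Σ_{j=0}^{14} e^(−μ) μ^j/j! ≈ 0.7720.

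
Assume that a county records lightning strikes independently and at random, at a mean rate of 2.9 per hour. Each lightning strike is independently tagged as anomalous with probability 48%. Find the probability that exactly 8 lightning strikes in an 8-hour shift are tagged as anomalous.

0.0855

Thinning: the lightning strikes that are tagged as anomalous themselves form a Poisson process with rate 0.48 × 2.9 = 1.392 per hour.
Over the interval, μ = 1.392 × 8 = 11.136 (an 8-hour shift = 8 hours).
P(N = 8) = e^(−11.136) · 11.136^8/8! ≈ 0.0855.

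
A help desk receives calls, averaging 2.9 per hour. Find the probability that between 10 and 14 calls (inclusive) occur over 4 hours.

Over the interval, μ = 2.9 × 4 = 11.6 (4 hours).
P(10 ≤ N ≤ 14) = Σ_{j=10}^{14} e^(−11.6) · 11.6^j/j! ≈ 0.5279.

0.5279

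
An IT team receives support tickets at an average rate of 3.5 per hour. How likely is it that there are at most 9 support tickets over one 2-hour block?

0.8305

Over the interval, μ = 3.5 × 2 = 7 (a 2-hour block = 2 hours).
P(N ≤ 9) = Σ_{j=0}^{9} e^(−μ) μ^j/j! ≈ 0.8305.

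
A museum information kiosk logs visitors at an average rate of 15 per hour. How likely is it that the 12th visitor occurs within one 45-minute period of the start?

0.4505

Over the interval, μ = 15 × 0.75 = 11.25 (a 45-minute period = 0.75 hours).
The 12th arrival falls in the interval iff at least 12 events occur there: P(S_12 ≤ t) = P(N ≥ 12) = 1 − P(N ≤ 11) ≈ 0.4505.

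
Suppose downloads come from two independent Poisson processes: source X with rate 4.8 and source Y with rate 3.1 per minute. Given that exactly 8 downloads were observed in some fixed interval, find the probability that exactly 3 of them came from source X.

0.1169

Given the total, each event is independently from source X with probability p = λ_X/(λ_X+λ_Y) = 4.8/7.9 ≈ 0.6076.
So K ~ Binomial(8, 4.8/7.9): P(K = 3) = C(8,3) · (4.8/7.9)^3 · (3.1/7.9)^5 ≈ 0.1169.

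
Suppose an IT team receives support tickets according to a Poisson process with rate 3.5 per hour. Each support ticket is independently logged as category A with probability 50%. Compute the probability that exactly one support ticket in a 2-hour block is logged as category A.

0.1057

Thinning: the support tickets that are logged as category A themselves form a Poisson process with rate 0.5 × 3.5 = 1.75 per hour.
Over the interval, μ = 1.75 × 2 = 3.5 (a 2-hour block = 2 hours).
P(N = 1) = e^(−3.5) · 3.5^1/1! ≈ 0.1057.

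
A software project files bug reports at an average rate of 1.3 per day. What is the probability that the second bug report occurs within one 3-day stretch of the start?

Over the interval, μ = 1.3 × 3 = 3.9 (a 3-day stretch = 3 days).
The second arrival falls in the interval iff at least 2 events occur there: P(S_2 ≤ t) = P(N ≥ 2) = 1 − P(N ≤ 1) ≈ 0.9008.

0.9008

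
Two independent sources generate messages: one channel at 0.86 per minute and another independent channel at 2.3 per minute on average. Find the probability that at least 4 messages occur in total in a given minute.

Independent Poisson processes superpose: combined rate λ = 0.86 + 2.3 = 3.16 per minute.
So μ = 3.16.
P(N ≥ 4) = 1 − P(N ≤ 3) ≈ 0.3886.

0.3886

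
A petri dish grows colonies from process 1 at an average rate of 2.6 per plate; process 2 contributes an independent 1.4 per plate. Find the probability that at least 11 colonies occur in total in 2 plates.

Independent Poisson processes superpose: combined rate λ = 2.6 + 1.4 = 4 per plate.
Over the interval, μ = 4 × 2 = 8 (2 plates).
P(N ≥ 11) = 1 − P(N ≤ 10) ≈ 0.1841.

0.1841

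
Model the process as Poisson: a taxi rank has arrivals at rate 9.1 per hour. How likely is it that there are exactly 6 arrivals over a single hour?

With mean μ = 9.1 per hour,
P(N = 6) = e^(−μ) μ^6/6! = e^(−9.1) · 9.1^6/720 ≈ 0.0881.

0.0881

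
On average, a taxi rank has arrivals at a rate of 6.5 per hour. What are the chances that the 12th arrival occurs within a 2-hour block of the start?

Over the interval, μ = 6.5 × 2 = 13 (a 2-hour block = 2 hours).
The 12th arrival falls in the interval iff at least 12 events occur there: P(S_12 ≤ t) = P(N ≥ 12) = 1 − P(N ≤ 11) ≈ 0.6468.

0.6468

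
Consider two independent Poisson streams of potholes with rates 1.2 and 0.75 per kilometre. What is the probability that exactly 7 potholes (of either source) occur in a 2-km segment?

Independent Poisson processes superpose: combined rate λ = 1.2 + 0.75 = 1.95 per kilometre.
Over the interval, μ = 1.95 × 2 = 3.9 (a 2-km segment = 2 kilometres).
P(N = 7) = e^(−3.9) · 3.9^7/7! ≈ 0.0551.

0.0551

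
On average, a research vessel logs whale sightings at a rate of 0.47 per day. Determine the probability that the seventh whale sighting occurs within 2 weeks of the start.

Over the interval, μ = 0.47 × 14 = 6.58 (2 weeks = 14 days).
The seventh arrival falls in the interval iff at least 7 events occur there: P(S_7 ≤ t) = P(N ≥ 7) = 1 − P(N ≤ 6) ≈ 0.4860.

0.4860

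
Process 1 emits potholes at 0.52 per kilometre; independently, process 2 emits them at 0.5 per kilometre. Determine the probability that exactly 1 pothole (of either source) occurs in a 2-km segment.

Independent Poisson processes superpose: combined rate λ = 0.52 + 0.5 = 1.02 per kilometre.
Over the interval, μ = 1.02 × 2 = 2.04 (a 2-km segment = 2 kilometres).
P(N = 1) = e^(−2.04) · 2.04^1/1! ≈ 0.2653.

0.2653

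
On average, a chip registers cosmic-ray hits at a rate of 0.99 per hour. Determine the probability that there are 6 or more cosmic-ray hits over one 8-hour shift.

Over the interval, μ = 0.99 × 8 = 7.92 (an 8-hour shift = 8 hours).
P(N ≥ 6) = 1 − P(N ≤ 5) = 1 − Σ_{j=0}^{5} e^(−μ) μ^j/j! ≈ 0.8013.

0.8013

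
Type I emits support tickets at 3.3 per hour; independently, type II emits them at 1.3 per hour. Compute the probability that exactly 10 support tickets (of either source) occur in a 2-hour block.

Independent Poisson processes superpose: combined rate λ = 3.3 + 1.3 = 4.6 per hour.
Over the interval, μ = 4.6 × 2 = 9.2 (a 2-hour block = 2 hours).
P(N = 10) = e^(−9.2) · 9.2^10/10! ≈ 0.1210.

0.1210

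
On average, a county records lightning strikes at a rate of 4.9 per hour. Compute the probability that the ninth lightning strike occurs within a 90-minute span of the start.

0.3175

Over the interval, μ = 4.9 × 1.5 = 7.35 (a 90-minute span = 1.5 hours).
The ninth arrival falls in the interval iff at least 9 events occur there: P(S_9 ≤ t) = P(N ≥ 9) = 1 − P(N ≤ 8) ≈ 0.3175.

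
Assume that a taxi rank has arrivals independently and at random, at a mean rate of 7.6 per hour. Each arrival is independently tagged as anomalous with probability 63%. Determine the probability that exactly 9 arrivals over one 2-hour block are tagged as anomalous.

Thinning: the arrivals that are tagged as anomalous themselves form a Poisson process with rate 0.63 × 7.6 = 4.788 per hour.
Over the interval, μ = 4.788 × 2 = 9.576 (a 2-hour block = 2 hours).
P(N = 9) = e^(−9.576) · 9.576^9/9! ≈ 0.1294.

0.1294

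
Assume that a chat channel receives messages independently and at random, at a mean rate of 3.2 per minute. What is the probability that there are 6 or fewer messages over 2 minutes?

Over the interval, μ = 3.2 × 2 = 6.4 (2 minutes).
P(N ≤ 6) = Σ_{j=0}^{6} e^(−μ) μ^j/j! ≈ 0.5423.

0.5423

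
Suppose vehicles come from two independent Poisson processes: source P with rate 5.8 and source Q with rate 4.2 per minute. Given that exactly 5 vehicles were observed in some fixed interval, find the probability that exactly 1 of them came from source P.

0.0902

Given the total, each event is independently from source P with probability p = λ_P/(λ_P+λ_Q) = 5.8/10 = 0.5800.
So K ~ Binomial(5, 5.8/10): P(K = 1) = C(5,1) · (5.8/10)^1 · (4.2/10)^4 ≈ 0.0902.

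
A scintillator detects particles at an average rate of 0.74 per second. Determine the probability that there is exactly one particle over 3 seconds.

0.2411

Over the interval, μ = 0.74 × 3 = 2.22 (3 seconds).
P(N = 1) = e^(−μ) μ^1/1! = e^(−2.22) · 2.22^1/1 ≈ 0.2411.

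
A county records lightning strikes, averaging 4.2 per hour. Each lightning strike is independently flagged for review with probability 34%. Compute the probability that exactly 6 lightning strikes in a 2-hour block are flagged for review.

0.0433

Thinning: the lightning strikes that are flagged for review themselves form a Poisson process with rate 0.34 × 4.2 = 1.428 per hour.
Over the interval, μ = 1.428 × 2 = 2.856 (a 2-hour block = 2 hours).
P(N = 6) = e^(−2.856) · 2.856^6/6! ≈ 0.0433.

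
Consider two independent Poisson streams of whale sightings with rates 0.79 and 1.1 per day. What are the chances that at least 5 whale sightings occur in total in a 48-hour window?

0.3283

Independent Poisson processes superpose: combined rate λ = 0.79 + 1.1 = 1.89 per day.
Over the interval, μ = 1.89 × 2 = 3.78 (a 48-hour window = 2 days).
P(N ≥ 5) = 1 − P(N ≤ 4) ≈ 0.3283.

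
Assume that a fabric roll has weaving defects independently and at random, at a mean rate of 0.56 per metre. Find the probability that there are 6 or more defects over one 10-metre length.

0.4881

Over the interval, μ = 0.56 × 10 = 5.6 (a 10-metre length = 10 metres).
P(N ≥ 6) = 1 − P(N ≤ 5) = 1 − Σ_{j=0}^{5} e^(−μ) μ^j/j! ≈ 0.4881.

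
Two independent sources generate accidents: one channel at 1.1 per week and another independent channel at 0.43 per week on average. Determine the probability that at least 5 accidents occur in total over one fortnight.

0.1949

Independent Poisson processes superpose: combined rate λ = 1.1 + 0.43 = 1.53 per week.
Over the interval, μ = 1.53 × 2 = 3.06 (a fortnight = 2 weeks).
P(N ≥ 5) = 1 − P(N ≤ 4) ≈ 0.1949.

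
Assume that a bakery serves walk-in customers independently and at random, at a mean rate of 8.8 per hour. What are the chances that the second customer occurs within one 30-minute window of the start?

0.9337

Over the interval, μ = 8.8 × 0.5 = 4.4 (a 30-minute window = 0.5 hours).
The second arrival falls in the interval iff at least 2 events occur there: P(S_2 ≤ t) = P(N ≥ 2) = 1 − P(N ≤ 1) ≈ 0.9337.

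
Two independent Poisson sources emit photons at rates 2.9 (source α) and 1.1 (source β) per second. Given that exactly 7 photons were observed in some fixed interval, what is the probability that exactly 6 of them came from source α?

Given the total, each event is independently from source α with probability p = λ_α/(λ_α+λ_β) = 2.9/4 = 0.7250.
So K ~ Binomial(7, 2.9/4): P(K = 6) = C(7,6) · (2.9/4)^6 · (1.1/4)^1 ≈ 0.2795.

0.2795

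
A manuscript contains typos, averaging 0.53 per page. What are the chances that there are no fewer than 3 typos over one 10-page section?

0.8984

Over the interval, μ = 0.53 × 10 = 5.3 (a 10-page section = 10 pages).
P(N ≥ 3) = 1 − P(N ≤ 2) = 1 − Σ_{j=0}^{2} e^(−μ) μ^j/j! ≈ 0.8984.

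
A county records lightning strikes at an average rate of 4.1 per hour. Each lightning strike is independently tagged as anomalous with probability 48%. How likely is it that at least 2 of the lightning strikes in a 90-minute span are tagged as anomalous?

Thinning: the lightning strikes that are tagged as anomalous themselves form a Poisson process with rate 0.48 × 4.1 = 1.968 per hour.
Over the interval, μ = 1.968 × 1.5 = 2.952 (a 90-minute span = 1.5 hours).
P(N ≥ 2) = 1 − P(N ≤ 1) ≈ 0.7936.

0.7936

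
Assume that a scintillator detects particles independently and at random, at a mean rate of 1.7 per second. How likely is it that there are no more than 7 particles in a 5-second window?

0.3856

Over the interval, μ = 1.7 × 5 = 8.5 (a 5-second window = 5 seconds).
P(N ≤ 7) = Σ_{j=0}^{7} e^(−μ) μ^j/j! ≈ 0.3856.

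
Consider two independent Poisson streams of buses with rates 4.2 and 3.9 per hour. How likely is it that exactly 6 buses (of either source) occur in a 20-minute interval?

0.0362

Independent Poisson processes superpose: combined rate λ = 4.2 + 3.9 = 8.1 per hour.
Over the interval, μ = 8.1 × 1/3 = 2.7 (a 20-minute interval = 1/3 hours).
P(N = 6) = e^(−2.7) · 2.7^6/6! ≈ 0.0362.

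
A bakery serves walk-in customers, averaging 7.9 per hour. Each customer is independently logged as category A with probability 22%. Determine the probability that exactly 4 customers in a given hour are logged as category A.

Thinning: the customers that are logged as category A themselves form a Poisson process with rate 0.22 × 7.9 = 1.738 per hour.
So μ = 1.738.
P(N = 4) = e^(−1.738) · 1.738^4/4! ≈ 0.0669.

0.0669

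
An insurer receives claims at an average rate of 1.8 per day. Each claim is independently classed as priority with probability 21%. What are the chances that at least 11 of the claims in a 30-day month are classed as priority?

Thinning: the claims that are classed as priority themselves form a Poisson process with rate 0.21 × 1.8 = 0.378 per day.
Over the interval, μ = 0.378 × 30 = 11.34 (a 30-day month = 30 days).
P(N ≥ 11) = 1 − P(N ≤ 10) ≈ 0.5800.

0.5800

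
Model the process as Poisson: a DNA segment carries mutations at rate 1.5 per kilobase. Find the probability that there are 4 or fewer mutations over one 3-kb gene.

Over the interval, μ = 1.5 × 3 = 4.5 (a 3-kb gene = 3 kilobases).
P(N ≤ 4) = Σ_{j=0}^{4} e^(−μ) μ^j/j! ≈ 0.5321.

0.5321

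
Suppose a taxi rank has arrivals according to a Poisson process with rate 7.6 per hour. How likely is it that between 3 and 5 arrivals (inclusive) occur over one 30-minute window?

Over the interval, μ = 7.6 × 0.5 = 3.8 (a 30-minute window = 0.5 hours).
P(3 ≤ N ≤ 5) = Σ_{j=3}^{5} e^(−3.8) · 3.8^j/j! ≈ 0.5467.

0.5467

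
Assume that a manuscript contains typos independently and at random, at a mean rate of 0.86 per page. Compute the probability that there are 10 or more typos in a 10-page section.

0.3600

Over the interval, μ = 0.86 × 10 = 8.6 (a 10-page section = 10 pages).
P(N ≥ 10) = 1 − P(N ≤ 9) = 1 − Σ_{j=0}^{9} e^(−μ) μ^j/j! ≈ 0.3600.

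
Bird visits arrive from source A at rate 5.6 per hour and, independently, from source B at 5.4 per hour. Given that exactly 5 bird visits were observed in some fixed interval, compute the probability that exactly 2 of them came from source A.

0.3066

Given the total, each event is independently from source A with probability p = λ_A/(λ_A+λ_B) = 5.6/11 ≈ 0.5091.
So K ~ Binomial(5, 5.6/11): P(K = 2) = C(5,2) · (5.6/11)^2 · (5.4/11)^3 ≈ 0.3066.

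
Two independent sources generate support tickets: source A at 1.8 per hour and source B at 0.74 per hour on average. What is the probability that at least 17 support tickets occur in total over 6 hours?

Independent Poisson processes superpose: combined rate λ = 1.8 + 0.74 = 2.54 per hour.
Over the interval, μ = 2.54 × 6 = 15.24 (6 hours).
P(N ≥ 17) = 1 − P(N ≤ 16) ≈ 0.3591.

0.3591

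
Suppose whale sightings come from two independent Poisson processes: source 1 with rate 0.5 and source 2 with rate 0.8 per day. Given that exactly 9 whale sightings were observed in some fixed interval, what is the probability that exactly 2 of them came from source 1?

Given the total, each event is independently from source 1 with probability p = λ_1/(λ_1+λ_2) = 0.5/1.3 ≈ 0.3846.
So K ~ Binomial(9, 0.5/1.3): P(K = 2) = C(9,2) · (0.5/1.3)^2 · (0.8/1.3)^7 ≈ 0.1780.

0.1780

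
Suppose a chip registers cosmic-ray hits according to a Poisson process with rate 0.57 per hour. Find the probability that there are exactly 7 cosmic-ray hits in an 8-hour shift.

Over the interval, μ = 0.57 × 8 = 4.56 (an 8-hour shift = 8 hours).
P(N = 7) = e^(−μ) μ^7/7! = e^(−4.56) · 4.56^7/5040 ≈ 0.0851.

0.0851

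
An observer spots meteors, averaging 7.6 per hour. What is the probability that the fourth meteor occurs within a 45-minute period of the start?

Over the interval, μ = 7.6 × 0.75 = 5.7 (a 45-minute period = 0.75 hours).
The fourth arrival falls in the interval iff at least 4 events occur there: P(S_4 ≤ t) = P(N ≥ 4) = 1 − P(N ≤ 3) ≈ 0.8200.

0.8200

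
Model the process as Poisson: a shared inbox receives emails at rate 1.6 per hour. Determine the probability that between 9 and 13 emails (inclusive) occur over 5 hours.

0.3733

Over the interval, μ = 1.6 × 5 = 8 (5 hours).
P(9 ≤ N ≤ 13) = Σ_{j=9}^{13} e^(−8) · 8^j/j! ≈ 0.3733.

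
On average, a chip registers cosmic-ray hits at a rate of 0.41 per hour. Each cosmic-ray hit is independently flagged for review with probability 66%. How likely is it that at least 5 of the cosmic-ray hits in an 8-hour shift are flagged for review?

0.0687

Thinning: the cosmic-ray hits that are flagged for review themselves form a Poisson process with rate 0.66 × 0.41 = 0.2706 per hour.
Over the interval, μ = 0.2706 × 8 = 2.1648 (an 8-hour shift = 8 hours).
P(N ≥ 5) = 1 − P(N ≤ 4) ≈ 0.0687.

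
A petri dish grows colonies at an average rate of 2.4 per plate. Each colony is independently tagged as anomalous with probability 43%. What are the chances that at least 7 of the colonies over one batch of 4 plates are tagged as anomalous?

0.1244

Thinning: the colonies that are tagged as anomalous themselves form a Poisson process with rate 0.43 × 2.4 = 1.032 per plate.
Over the interval, μ = 1.032 × 4 = 4.128 (a batch of 4 plates = 4 plates).
P(N ≥ 7) = 1 − P(N ≤ 6) ≈ 0.1244.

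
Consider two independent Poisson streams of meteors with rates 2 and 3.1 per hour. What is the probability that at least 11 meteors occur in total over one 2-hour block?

Independent Poisson processes superpose: combined rate λ = 2 + 3.1 = 5.1 per hour.
Over the interval, μ = 5.1 × 2 = 10.2 (a 2-hour block = 2 hours).
P(N ≥ 11) = 1 − P(N ≤ 10) ≈ 0.4420.

0.4420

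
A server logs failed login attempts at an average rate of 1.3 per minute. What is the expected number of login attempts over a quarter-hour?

E[N] = λt = 1.3 × 15 = 19.5 (a quarter-hour = 15 minutes).

19.5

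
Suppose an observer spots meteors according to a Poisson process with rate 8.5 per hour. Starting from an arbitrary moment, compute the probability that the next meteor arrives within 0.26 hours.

0.8903

Inter-arrival times are exponential with rate λ = 8.5 per hour.
P(T ≤ 0.26) = 1 − e^(−λt) = 1 − e^(−8.5 × 0.26) = 1 − e^(−2.21) ≈ 0.8903.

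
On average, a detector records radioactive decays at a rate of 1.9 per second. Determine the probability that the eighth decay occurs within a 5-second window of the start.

0.7313

Over the interval, μ = 1.9 × 5 = 9.5 (a 5-second window = 5 seconds).
The eighth arrival falls in the interval iff at least 8 events occur there: P(S_8 ≤ t) = P(N ≥ 8) = 1 − P(N ≤ 7) ≈ 0.7313.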